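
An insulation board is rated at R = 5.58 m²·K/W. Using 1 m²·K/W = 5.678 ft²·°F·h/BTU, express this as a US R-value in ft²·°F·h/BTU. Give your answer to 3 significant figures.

31.7 ft²·°F·h/BTU

R_US = 5.58 × 5.678 = 31.68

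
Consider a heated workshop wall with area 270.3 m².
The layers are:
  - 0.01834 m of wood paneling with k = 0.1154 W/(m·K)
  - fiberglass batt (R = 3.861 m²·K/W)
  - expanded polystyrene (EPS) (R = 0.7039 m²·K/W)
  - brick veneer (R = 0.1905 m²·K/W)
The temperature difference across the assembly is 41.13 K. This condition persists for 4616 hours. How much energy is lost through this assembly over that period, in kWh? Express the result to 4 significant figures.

0.01834/0.1154 = 0.15893
R_total = 0.15893 + 3.861 + 0.7039 + 0.1905 = 4.9143 m²·K/W
Q = 270.3 × 41.13 / 4.9143 = 2262.3 W
E = 2262.3 W × 4616 h / 1000 = 10443 kWh

10440 kWh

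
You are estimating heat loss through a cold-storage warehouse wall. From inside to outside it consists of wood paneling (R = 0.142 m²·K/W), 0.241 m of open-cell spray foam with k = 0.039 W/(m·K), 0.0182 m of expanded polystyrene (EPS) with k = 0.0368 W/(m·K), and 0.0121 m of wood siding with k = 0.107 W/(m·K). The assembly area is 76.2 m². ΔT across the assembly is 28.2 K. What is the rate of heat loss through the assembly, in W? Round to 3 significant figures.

310 W

0.241/0.039 = 6.179
0.0182/0.0368 = 0.4946
0.0121/0.107 = 0.1131
R_total = 0.142 + 6.179 + 0.4946 + 0.1131 = 6.929 m²·K/W
Q = A·ΔT/R = 76.2 × 28.2 / 6.929 = 310.1 W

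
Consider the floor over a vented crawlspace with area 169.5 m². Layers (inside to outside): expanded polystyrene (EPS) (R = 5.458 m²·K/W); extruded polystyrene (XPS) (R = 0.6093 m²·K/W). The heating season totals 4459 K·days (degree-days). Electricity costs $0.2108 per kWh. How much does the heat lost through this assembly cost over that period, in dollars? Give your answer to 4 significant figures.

630.2 dollars

R_total = 5.458 + 0.6093 = 6.0673 m²·K/W
E = A × HDD × 24 / R / 1000 = 169.5 × 4459 × 24 / 6.0673 / 1000 = 2989.7 kWh
Cost = 2989.7 × 0.2108 = $630.22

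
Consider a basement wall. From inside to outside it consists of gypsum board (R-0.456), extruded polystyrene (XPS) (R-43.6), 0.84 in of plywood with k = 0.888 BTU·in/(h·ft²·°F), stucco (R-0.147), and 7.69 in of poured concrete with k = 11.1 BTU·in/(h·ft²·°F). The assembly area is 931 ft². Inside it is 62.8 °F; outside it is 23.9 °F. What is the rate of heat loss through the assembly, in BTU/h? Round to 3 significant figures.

0.84/0.888 = 0.9459
7.69/11.1 = 0.6928
R_total = 0.456 + 43.6 + 0.9459 + 0.147 + 0.6928 = 45.84 ft²·°F·h/BTU
Q = A·ΔT/R = 931 × (62.8 − 23.9) / 45.84 = 790 BTU/h

790 BTU/h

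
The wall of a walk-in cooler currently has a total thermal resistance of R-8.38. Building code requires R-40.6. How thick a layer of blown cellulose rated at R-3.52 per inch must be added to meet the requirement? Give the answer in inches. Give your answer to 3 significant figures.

9.15 in

ΔR = 40.6 − 8.38 = 32.22 ft²·°F·h/BTU
L = ΔR / (R/in) = 32.22/3.52 = 9.153 in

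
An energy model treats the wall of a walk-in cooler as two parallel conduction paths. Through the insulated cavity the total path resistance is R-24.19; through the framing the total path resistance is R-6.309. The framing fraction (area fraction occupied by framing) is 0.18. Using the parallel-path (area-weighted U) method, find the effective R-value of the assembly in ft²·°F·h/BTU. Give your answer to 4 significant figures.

U_eff = 0.82/24.19 + 0.18/6.309 = 0.033898 + 0.028531 = 0.062429
R_eff = 1/U_eff = 16.018 ft²·°F·h/BTU

16.02 ft²·°F·h/BTU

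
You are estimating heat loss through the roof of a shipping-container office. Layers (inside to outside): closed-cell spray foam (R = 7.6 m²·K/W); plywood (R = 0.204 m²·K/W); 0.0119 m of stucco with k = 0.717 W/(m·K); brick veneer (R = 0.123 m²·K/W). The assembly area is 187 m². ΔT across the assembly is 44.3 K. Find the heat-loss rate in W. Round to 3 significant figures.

0.0119/0.717 = 0.0166
R_total = 7.6 + 0.204 + 0.0166 + 0.123 = 7.944 m²·K/W
Q = A·ΔT/R = 187 × 44.3 / 7.944 = 1043 W

1040 W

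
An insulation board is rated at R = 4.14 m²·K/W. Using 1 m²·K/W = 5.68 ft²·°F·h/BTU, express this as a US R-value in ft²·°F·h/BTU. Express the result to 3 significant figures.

23.5 ft²·°F·h/BTU

R_US = 4.14 × 5.68 = 23.52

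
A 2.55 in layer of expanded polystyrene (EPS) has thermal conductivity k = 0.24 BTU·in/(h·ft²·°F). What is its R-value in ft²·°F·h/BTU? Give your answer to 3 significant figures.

10.6 ft²·°F·h/BTU

R = L/k = 2.55/0.24 = 10.62 ft²·°F·h/BTU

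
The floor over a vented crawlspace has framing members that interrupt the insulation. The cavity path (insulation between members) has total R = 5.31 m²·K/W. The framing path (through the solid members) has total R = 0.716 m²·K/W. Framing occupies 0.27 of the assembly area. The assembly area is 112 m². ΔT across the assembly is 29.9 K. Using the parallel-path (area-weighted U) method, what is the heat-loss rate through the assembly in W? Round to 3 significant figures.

1720 W

U_eff = 0.73/5.31 + 0.27/0.716 = 0.1375 + 0.3771 = 0.5146
R_eff = 1/U_eff = 1.943 m²·K/W
Q = 112 × 29.9 / 1.943 = 1723 W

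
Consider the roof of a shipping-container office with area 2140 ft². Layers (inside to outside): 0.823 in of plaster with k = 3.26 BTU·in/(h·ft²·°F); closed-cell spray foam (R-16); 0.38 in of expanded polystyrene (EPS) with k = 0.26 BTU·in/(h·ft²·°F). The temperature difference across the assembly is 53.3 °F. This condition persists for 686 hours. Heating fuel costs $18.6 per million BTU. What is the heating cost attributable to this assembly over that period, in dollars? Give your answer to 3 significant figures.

0.823/3.26 = 0.2525
0.38/0.26 = 1.462
R_total = 0.2525 + 16 + 1.462 = 17.71 ft²·°F·h/BTU
Q = 2140 × 53.3 / 17.71 = 6439 BTU/h
E = 6439 × 686 = 4417000 BTU
Cost = 4417000/10⁶ × 18.6 = $82.16

82.2 dollars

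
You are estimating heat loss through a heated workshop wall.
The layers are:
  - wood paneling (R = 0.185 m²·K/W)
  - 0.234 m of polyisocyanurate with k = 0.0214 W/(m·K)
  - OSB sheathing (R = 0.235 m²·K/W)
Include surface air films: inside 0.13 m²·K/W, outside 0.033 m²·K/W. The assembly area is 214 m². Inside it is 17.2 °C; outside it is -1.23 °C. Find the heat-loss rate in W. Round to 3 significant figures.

342 W

0.234/0.0214 = 10.93
R_total = 0.13 + 0.185 + 10.93 + 0.235 + 0.033 = 11.52 m²·K/W
Q = A·ΔT/R = 214 × (17.2 − (-1.23)) / 11.52 = 342.4 W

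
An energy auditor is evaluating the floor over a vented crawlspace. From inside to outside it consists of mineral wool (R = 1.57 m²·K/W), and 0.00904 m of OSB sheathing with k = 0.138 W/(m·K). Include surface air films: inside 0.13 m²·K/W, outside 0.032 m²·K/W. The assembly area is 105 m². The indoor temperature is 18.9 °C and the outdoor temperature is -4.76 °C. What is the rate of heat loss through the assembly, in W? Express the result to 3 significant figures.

0.00904/0.138 = 0.06551
R_total = 0.13 + 1.57 + 0.06551 + 0.032 = 1.798 m²·K/W
Q = A·ΔT/R = 105 × (18.9 − (-4.76)) / 1.798 = 1382 W

1380 W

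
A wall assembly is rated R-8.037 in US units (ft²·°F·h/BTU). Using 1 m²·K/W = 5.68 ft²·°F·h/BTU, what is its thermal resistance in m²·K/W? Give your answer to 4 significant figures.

1.415 m²·K/W

R_SI = 8.037/5.68 = 1.415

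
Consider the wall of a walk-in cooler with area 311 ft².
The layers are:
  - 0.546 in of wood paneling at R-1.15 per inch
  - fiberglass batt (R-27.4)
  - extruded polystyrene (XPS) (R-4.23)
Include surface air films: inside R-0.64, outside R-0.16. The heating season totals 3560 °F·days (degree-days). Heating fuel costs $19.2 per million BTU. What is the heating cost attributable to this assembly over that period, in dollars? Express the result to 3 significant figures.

15.4 dollars

0.546 × 1.15 = 0.6279
R_total = 0.64 + 0.6279 + 27.4 + 4.23 + 0.16 = 33.06 ft²·°F·h/BTU
E = A × HDD × 24 / R = 311 × 3560 × 24 / 33.06 = 803800 BTU
Cost = 803800/10⁶ × 19.2 = $15.43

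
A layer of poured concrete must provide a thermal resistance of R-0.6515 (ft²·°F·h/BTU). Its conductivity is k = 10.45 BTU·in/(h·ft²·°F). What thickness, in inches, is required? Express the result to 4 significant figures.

6.808 in

L = R × k = 0.6515 × 10.45 = 6.8082 in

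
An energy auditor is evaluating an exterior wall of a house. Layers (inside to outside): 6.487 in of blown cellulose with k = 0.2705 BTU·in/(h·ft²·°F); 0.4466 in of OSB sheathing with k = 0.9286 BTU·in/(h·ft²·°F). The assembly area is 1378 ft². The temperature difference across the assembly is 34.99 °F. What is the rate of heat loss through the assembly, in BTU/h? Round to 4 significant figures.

1971 BTU/h

6.487/0.2705 = 23.982
0.4466/0.9286 = 0.48094
R_total = 23.982 + 0.48094 = 24.462 ft²·°F·h/BTU
Q = A·ΔT/R = 1378 × 34.99 / 24.462 = 1971 BTU/h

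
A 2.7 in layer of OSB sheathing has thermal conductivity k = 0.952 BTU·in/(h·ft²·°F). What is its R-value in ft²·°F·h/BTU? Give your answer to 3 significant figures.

2.84 ft²·°F·h/BTU

R = L/k = 2.7/0.952 = 2.836 ft²·°F·h/BTU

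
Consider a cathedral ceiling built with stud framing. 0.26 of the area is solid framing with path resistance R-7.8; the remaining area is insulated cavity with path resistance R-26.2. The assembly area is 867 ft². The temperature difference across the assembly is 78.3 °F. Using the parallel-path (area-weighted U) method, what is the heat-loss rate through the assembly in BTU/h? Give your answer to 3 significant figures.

4180 BTU/h

U_eff = 0.74/26.2 + 0.26/7.8 = 0.02824 + 0.03333 = 0.06158
R_eff = 1/U_eff = 16.24 ft²·°F·h/BTU
Q = 867 × 78.3 / 16.24 = 4180 BTU/h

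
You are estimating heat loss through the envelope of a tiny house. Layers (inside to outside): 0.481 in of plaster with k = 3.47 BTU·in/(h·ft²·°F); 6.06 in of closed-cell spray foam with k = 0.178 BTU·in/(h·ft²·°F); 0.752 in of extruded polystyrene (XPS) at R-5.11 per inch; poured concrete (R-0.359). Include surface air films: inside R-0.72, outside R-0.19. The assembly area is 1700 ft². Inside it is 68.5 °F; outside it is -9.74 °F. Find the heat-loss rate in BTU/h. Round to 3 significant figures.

3380 BTU/h

0.481/3.47 = 0.1386
6.06/0.178 = 34.04
0.752 × 5.11 = 3.843
R_total = 0.72 + 0.1386 + 34.04 + 3.843 + 0.359 + 0.19 = 39.3 ft²·°F·h/BTU
Q = A·ΔT/R = 1700 × (68.5 − (-9.74)) / 39.3 = 3385 BTU/h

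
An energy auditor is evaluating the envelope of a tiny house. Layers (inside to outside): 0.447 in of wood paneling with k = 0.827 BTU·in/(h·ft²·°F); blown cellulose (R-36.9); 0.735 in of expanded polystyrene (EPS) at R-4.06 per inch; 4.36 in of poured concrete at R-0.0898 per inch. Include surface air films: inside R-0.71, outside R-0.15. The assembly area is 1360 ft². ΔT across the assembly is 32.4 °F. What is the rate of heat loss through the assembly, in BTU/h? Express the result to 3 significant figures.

0.447/0.827 = 0.5405
0.735 × 4.06 = 2.984
4.36 × 0.0898 = 0.3915
R_total = 0.71 + 0.5405 + 36.9 + 2.984 + 0.3915 + 0.15 = 41.68 ft²·°F·h/BTU
Q = A·ΔT/R = 1360 × 32.4 / 41.68 = 1057 BTU/h

1060 BTU/h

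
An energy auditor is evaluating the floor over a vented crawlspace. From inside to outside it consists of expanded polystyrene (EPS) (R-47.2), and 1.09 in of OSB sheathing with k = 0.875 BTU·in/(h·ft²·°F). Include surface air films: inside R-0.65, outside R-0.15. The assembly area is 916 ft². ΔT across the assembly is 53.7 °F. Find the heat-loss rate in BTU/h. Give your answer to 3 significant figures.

999 BTU/h

1.09/0.875 = 1.246
R_total = 0.65 + 47.2 + 1.246 + 0.15 = 49.25 ft²·°F·h/BTU
Q = A·ΔT/R = 916 × 53.7 / 49.25 = 998.9 BTU/h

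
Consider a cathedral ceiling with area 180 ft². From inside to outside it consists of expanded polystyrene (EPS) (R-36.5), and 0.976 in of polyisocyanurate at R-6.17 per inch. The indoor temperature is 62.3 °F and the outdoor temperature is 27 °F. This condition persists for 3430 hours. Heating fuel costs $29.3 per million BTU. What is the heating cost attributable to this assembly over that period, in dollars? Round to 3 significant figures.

15.0 dollars

0.976 × 6.17 = 6.022
R_total = 36.5 + 6.022 = 42.52 ft²·°F·h/BTU
Q = 180 × (62.3 − 27) / 42.52 = 149.4 BTU/h
E = 149.4 × 3430 = 512500 BTU
Cost = 512500/10⁶ × 29.3 = $15.02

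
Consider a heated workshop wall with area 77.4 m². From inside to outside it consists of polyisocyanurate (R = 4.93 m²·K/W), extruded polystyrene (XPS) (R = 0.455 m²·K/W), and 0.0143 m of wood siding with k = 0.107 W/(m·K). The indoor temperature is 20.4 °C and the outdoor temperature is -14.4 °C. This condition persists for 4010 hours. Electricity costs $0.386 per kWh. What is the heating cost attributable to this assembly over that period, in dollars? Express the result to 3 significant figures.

0.0143/0.107 = 0.1336
R_total = 4.93 + 0.455 + 0.1336 = 5.519 m²·K/W
Q = 77.4 × (20.4 − (-14.4)) / 5.519 = 488.1 W
E = 488.1 W × 4010 h / 1000 = 1957 kWh
Cost = 1957 × 0.386 = $755.5

755 dollars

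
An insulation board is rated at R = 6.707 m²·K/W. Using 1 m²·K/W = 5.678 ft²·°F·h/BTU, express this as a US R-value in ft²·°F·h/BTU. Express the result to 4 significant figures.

38.08 ft²·°F·h/BTU

R_US = 6.707 × 5.678 = 38.082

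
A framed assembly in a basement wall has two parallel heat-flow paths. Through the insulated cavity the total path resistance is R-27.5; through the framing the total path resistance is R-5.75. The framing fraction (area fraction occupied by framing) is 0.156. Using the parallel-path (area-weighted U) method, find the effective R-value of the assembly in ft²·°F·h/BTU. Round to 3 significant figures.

U_eff = 0.844/27.5 + 0.156/5.75 = 0.03069 + 0.02713 = 0.05782
R_eff = 1/U_eff = 17.29 ft²·°F·h/BTU

17.3 ft²·°F·h/BTU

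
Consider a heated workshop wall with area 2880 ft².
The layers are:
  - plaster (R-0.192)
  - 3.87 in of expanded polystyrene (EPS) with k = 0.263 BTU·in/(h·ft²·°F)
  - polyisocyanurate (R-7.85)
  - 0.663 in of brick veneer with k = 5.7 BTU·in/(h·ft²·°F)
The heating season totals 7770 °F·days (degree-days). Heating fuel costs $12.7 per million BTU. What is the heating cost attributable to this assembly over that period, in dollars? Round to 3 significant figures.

298 dollars

3.87/0.263 = 14.71
0.663/5.7 = 0.1163
R_total = 0.192 + 14.71 + 7.85 + 0.1163 = 22.87 ft²·°F·h/BTU
E = A × HDD × 24 / R = 2880 × 7770 × 24 / 22.87 = 23480000 BTU
Cost = 23480000/10⁶ × 12.7 = $298.2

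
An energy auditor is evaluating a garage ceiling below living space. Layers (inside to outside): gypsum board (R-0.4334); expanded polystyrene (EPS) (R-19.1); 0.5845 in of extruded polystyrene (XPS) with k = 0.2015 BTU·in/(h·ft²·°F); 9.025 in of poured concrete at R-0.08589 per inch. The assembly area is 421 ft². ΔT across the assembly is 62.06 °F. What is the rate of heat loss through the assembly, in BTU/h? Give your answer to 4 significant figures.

0.5845/0.2015 = 2.9007
9.025 × 0.08589 = 0.77516
R_total = 0.4334 + 19.1 + 2.9007 + 0.77516 = 23.209 ft²·°F·h/BTU
Q = A·ΔT/R = 421 × 62.06 / 23.209 = 1125.7 BTU/h

1126 BTU/h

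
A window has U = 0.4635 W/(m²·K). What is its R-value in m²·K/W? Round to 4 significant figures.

R = 1/U = 1/0.4635 = 2.1575

2.157 m²·K/W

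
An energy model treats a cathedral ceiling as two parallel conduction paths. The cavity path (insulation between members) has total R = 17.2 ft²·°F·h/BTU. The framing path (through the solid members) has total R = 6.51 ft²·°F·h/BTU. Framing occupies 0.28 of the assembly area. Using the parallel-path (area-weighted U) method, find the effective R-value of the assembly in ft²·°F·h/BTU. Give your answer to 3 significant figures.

U_eff = 0.72/17.2 + 0.28/6.51 = 0.04186 + 0.04301 = 0.08487
R_eff = 1/U_eff = 11.78 ft²·°F·h/BTU

11.8 ft²·°F·h/BTU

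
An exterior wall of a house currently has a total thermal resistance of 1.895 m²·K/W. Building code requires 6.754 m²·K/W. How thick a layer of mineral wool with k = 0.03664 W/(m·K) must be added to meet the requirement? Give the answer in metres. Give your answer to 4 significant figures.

ΔR = 6.754 − 1.895 = 4.859 m²·K/W
L = ΔR × k = 4.859 × 0.03664 = 0.17803 m

0.1780 m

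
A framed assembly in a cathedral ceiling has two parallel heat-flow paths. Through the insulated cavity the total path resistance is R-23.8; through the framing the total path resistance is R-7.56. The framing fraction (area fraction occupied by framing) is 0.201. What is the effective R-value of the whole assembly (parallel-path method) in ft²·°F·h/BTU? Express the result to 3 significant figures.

U_eff = 0.799/23.8 + 0.201/7.56 = 0.03357 + 0.02659 = 0.06016
R_eff = 1/U_eff = 16.62 ft²·°F·h/BTU

16.6 ft²·°F·h/BTU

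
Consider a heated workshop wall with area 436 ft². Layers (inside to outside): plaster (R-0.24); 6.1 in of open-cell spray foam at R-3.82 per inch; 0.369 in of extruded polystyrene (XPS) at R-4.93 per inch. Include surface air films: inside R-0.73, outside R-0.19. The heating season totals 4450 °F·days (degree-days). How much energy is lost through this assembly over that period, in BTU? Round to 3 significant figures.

6.1 × 3.82 = 23.3
0.369 × 4.93 = 1.819
R_total = 0.73 + 0.24 + 23.3 + 1.819 + 0.19 = 26.28 ft²·°F·h/BTU
E = A × HDD × 24 / R = 436 × 4450 × 24 / 26.28 = 1772000 BTU

1770000 BTU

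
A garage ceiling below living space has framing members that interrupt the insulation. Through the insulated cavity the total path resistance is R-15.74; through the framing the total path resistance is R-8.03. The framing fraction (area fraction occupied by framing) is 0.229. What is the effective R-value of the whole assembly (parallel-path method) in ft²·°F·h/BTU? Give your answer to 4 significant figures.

U_eff = 0.771/15.74 + 0.229/8.03 = 0.048983 + 0.028518 = 0.077502
R_eff = 1/U_eff = 12.903 ft²·°F·h/BTU

12.90 ft²·°F·h/BTU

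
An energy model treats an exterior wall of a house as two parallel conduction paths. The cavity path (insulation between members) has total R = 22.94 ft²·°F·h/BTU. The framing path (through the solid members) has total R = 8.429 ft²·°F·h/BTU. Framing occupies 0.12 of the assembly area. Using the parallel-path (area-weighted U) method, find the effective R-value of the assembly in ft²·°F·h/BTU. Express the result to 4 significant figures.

U_eff = 0.88/22.94 + 0.12/8.429 = 0.038361 + 0.014237 = 0.052598
R_eff = 1/U_eff = 19.012 ft²·°F·h/BTU

19.01 ft²·°F·h/BTU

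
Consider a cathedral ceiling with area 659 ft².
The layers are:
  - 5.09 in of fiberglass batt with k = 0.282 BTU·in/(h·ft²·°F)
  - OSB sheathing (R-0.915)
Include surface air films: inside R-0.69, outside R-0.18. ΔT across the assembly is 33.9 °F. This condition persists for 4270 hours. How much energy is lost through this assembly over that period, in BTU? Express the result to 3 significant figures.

4810000 BTU

5.09/0.282 = 18.05
R_total = 0.69 + 18.05 + 0.915 + 0.18 = 19.83 ft²·°F·h/BTU
Q = 659 × 33.9 / 19.83 = 1126 BTU/h
E = 1126 × 4270 = 4809000 BTU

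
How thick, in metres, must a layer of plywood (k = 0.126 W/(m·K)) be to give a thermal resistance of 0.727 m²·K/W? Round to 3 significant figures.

0.0916 m

L = R·k = 0.727 × 0.126 = 0.0916 m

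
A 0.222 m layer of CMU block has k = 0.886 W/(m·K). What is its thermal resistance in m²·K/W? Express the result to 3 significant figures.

0.251 m²·K/W

R = L/k = 0.222/0.886 = 0.2506 m²·K/W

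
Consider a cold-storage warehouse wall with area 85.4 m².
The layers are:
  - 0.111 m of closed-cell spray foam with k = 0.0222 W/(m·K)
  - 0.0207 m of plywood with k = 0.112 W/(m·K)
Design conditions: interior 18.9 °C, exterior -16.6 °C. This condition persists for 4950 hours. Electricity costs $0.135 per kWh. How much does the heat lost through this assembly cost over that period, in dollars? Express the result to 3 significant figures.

391 dollars

0.111/0.0222 = 5
0.0207/0.112 = 0.1848
R_total = 5 + 0.1848 = 5.185 m²·K/W
Q = 85.4 × (18.9 − (-16.6)) / 5.185 = 584.7 W
E = 584.7 W × 4950 h / 1000 = 2894 kWh
Cost = 2894 × 0.135 = $390.7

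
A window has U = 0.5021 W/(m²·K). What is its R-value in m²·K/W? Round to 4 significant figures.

R = 1/U = 1/0.5021 = 1.9916

1.992 m²·K/W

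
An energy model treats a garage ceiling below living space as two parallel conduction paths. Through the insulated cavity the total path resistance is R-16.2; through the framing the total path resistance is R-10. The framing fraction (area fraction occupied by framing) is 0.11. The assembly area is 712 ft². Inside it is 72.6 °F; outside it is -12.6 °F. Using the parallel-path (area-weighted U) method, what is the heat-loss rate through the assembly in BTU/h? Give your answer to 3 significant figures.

4000 BTU/h

U_eff = 0.89/16.2 + 0.11/10 = 0.05494 + 0.011 = 0.06594
R_eff = 1/U_eff = 15.17 ft²·°F·h/BTU
Q = 712 × (72.6 − (-12.6)) / 15.17 = 4000 BTU/h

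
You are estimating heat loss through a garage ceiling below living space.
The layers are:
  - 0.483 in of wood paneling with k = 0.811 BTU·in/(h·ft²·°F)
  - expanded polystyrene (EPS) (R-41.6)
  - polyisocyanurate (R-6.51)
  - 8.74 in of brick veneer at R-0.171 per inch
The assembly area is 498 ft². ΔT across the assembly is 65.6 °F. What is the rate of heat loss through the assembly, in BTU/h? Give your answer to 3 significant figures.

0.483/0.811 = 0.5956
8.74 × 0.171 = 1.495
R_total = 0.5956 + 41.6 + 6.51 + 1.495 = 50.2 ft²·°F·h/BTU
Q = A·ΔT/R = 498 × 65.6 / 50.2 = 650.8 BTU/h

651 BTU/h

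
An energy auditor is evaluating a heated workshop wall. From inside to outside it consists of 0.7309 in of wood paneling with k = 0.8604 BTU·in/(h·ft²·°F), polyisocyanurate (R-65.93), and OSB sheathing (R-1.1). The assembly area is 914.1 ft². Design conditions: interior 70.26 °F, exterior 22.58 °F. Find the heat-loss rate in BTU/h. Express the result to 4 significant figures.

642.1 BTU/h

0.7309/0.8604 = 0.84949
R_total = 0.84949 + 65.93 + 1.1 = 67.879 ft²·°F·h/BTU
Q = A·ΔT/R = 914.1 × (70.26 − 22.58) / 67.879 = 642.08 BTU/h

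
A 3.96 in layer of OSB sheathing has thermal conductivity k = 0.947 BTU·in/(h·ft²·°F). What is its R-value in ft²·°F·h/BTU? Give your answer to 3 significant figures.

R = L/k = 3.96/0.947 = 4.182 ft²·°F·h/BTU

4.18 ft²·°F·h/BTU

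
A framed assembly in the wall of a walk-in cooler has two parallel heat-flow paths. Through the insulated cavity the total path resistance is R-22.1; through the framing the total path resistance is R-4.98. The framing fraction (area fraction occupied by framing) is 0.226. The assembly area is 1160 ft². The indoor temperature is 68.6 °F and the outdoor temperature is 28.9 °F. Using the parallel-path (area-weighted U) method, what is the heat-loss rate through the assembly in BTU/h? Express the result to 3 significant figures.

3700 BTU/h

U_eff = 0.774/22.1 + 0.226/4.98 = 0.03502 + 0.04538 = 0.0804
R_eff = 1/U_eff = 12.44 ft²·°F·h/BTU
Q = 1160 × (68.6 − 28.9) / 12.44 = 3703 BTU/h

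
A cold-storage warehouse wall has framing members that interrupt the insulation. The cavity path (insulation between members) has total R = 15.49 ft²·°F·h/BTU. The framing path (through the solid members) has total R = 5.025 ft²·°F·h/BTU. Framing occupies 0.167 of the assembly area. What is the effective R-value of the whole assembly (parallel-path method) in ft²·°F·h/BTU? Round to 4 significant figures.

11.49 ft²·°F·h/BTU

U_eff = 0.833/15.49 + 0.167/5.025 = 0.053777 + 0.033234 = 0.08701
R_eff = 1/U_eff = 11.493 ft²·°F·h/BTU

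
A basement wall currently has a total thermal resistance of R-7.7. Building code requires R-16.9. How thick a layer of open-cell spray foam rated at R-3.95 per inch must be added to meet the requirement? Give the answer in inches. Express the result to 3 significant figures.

ΔR = 16.9 − 7.7 = 9.2 ft²·°F·h/BTU
L = ΔR / (R/in) = 9.2/3.95 = 2.329 in

2.33 in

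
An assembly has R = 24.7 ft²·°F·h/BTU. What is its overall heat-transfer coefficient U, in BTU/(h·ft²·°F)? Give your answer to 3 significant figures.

U = 1/R = 1/24.7 = 0.04049

0.0405 BTU/(h·ft²·°F)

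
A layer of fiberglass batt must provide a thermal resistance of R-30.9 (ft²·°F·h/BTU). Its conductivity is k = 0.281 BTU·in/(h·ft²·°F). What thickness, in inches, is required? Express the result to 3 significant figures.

L = R × k = 30.9 × 0.281 = 8.683 in

8.68 in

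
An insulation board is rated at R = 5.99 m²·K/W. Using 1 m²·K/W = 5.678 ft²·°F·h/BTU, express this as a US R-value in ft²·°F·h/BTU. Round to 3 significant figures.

R_US = 5.99 × 5.678 = 34.01

34.0 ft²·°F·h/BTU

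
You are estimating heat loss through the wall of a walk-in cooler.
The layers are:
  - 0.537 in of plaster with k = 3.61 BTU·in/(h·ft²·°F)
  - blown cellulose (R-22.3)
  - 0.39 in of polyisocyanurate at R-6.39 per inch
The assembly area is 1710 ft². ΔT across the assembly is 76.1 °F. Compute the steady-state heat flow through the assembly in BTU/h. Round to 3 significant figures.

5220 BTU/h

0.537/3.61 = 0.1488
0.39 × 6.39 = 2.492
R_total = 0.1488 + 22.3 + 2.492 = 24.94 ft²·°F·h/BTU
Q = A·ΔT/R = 1710 × 76.1 / 24.94 = 5218 BTU/h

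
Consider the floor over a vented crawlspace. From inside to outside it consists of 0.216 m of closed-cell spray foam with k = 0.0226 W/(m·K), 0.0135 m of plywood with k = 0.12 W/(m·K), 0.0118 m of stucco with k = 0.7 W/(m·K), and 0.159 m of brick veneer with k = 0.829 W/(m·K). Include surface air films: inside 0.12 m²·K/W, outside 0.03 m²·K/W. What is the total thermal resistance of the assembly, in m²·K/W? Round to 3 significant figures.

0.216/0.0226 = 9.558
0.0135/0.12 = 0.1125
0.0118/0.7 = 0.01686
0.159/0.829 = 0.1918
R_total = 0.12 + 9.558 + 0.1125 + 0.01686 + 0.1918 + 0.03 = 10.03 m²·K/W

10.0 m²·K/W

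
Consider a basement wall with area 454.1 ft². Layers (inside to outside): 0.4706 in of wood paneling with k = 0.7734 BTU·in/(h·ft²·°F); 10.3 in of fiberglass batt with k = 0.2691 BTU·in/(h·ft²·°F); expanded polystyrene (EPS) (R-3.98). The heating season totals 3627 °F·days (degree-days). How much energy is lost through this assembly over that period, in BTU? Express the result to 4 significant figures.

0.4706/0.7734 = 0.60848
10.3/0.2691 = 38.276
R_total = 0.60848 + 38.276 + 3.98 = 42.864 ft²·°F·h/BTU
E = A × HDD × 24 / R = 454.1 × 3627 × 24 / 42.864 = 922180 BTU

922200 BTU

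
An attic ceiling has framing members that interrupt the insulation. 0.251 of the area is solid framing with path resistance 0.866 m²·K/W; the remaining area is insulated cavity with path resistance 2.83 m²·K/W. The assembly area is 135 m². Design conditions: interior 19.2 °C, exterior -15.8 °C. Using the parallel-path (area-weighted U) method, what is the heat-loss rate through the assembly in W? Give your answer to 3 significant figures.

U_eff = 0.749/2.83 + 0.251/0.866 = 0.2647 + 0.2898 = 0.5545
R_eff = 1/U_eff = 1.803 m²·K/W
Q = 135 × (19.2 − (-15.8)) / 1.803 = 2620 W

2620 W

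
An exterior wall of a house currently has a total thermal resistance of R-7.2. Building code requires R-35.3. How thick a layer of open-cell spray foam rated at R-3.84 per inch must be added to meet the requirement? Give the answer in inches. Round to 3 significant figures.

ΔR = 35.3 − 7.2 = 28.1 ft²·°F·h/BTU
L = ΔR / (R/in) = 28.1/3.84 = 7.318 in

7.32 in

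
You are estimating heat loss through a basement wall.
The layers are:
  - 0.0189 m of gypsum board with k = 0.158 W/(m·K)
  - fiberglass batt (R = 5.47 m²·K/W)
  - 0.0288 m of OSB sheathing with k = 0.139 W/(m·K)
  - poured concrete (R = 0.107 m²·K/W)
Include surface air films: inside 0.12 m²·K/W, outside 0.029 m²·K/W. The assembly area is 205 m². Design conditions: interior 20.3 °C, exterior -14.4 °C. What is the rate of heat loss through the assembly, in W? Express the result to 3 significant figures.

1180 W

0.0189/0.158 = 0.1196
0.0288/0.139 = 0.2072
R_total = 0.12 + 0.1196 + 5.47 + 0.2072 + 0.107 + 0.029 = 6.053 m²·K/W
Q = A·ΔT/R = 205 × (20.3 − (-14.4)) / 6.053 = 1175 W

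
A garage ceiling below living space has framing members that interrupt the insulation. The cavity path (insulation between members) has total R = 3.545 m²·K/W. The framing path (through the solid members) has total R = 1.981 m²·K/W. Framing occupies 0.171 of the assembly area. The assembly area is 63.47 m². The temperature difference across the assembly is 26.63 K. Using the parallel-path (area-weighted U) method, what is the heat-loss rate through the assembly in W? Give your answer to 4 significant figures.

U_eff = 0.829/3.545 + 0.171/1.981 = 0.23385 + 0.08632 = 0.32017
R_eff = 1/U_eff = 3.1233 m²·K/W
Q = 63.47 × 26.63 / 3.1233 = 541.15 W

541.2 W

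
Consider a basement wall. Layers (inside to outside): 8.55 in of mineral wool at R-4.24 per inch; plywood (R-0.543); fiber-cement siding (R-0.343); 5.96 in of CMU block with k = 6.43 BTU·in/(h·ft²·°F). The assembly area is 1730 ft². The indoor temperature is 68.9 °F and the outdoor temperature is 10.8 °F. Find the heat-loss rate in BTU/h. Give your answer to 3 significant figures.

2640 BTU/h

8.55 × 4.24 = 36.25
5.96/6.43 = 0.9269
R_total = 36.25 + 0.543 + 0.343 + 0.9269 = 38.06 ft²·°F·h/BTU
Q = A·ΔT/R = 1730 × (68.9 − 10.8) / 38.06 = 2641 BTU/h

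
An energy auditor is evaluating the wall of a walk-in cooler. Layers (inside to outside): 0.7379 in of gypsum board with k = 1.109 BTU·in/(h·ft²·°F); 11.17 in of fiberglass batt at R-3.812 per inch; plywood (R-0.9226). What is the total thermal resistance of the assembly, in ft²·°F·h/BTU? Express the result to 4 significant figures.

44.17 ft²·°F·h/BTU

0.7379/1.109 = 0.66537
11.17 × 3.812 = 42.58
R_total = 0.66537 + 42.58 + 0.9226 = 44.168 ft²·°F·h/BTU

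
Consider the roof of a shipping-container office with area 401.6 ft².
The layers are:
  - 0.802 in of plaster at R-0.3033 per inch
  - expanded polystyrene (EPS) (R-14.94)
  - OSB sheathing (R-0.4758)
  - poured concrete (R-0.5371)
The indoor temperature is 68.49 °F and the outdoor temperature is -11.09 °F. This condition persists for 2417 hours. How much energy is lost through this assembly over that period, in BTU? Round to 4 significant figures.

0.802 × 0.3033 = 0.24325
R_total = 0.24325 + 14.94 + 0.4758 + 0.5371 = 16.196 ft²·°F·h/BTU
Q = 401.6 × (68.49 − (-11.09)) / 16.196 = 1973.3 BTU/h
E = 1973.3 × 2417 = 4769400 BTU

4769000 BTU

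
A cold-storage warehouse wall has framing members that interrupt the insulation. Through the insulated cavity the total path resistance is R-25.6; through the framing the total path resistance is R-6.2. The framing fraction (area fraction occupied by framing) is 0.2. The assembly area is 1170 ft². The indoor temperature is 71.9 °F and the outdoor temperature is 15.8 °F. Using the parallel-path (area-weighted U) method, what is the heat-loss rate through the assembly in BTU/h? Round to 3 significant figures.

4170 BTU/h

U_eff = 0.8/25.6 + 0.2/6.2 = 0.03125 + 0.03226 = 0.06351
R_eff = 1/U_eff = 15.75 ft²·°F·h/BTU
Q = 1170 × (71.9 − 15.8) / 15.75 = 4168 BTU/h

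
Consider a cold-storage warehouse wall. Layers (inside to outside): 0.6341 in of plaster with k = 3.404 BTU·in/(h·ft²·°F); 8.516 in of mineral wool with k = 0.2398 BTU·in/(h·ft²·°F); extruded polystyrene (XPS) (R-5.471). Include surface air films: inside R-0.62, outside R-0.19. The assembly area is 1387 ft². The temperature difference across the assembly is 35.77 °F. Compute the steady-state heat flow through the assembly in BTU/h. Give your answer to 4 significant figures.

0.6341/3.404 = 0.18628
8.516/0.2398 = 35.513
R_total = 0.62 + 0.18628 + 35.513 + 5.471 + 0.19 = 41.98 ft²·°F·h/BTU
Q = A·ΔT/R = 1387 × 35.77 / 41.98 = 1181.8 BTU/h

1182 BTU/h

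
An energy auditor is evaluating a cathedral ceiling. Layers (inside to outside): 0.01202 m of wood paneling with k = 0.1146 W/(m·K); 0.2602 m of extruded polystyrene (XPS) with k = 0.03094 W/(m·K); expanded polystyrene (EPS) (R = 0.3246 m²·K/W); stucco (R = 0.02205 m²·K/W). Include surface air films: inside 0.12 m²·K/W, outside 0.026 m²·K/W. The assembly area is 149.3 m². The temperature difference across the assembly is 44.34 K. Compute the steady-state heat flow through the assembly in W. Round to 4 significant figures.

0.01202/0.1146 = 0.10489
0.2602/0.03094 = 8.4098
R_total = 0.12 + 0.10489 + 8.4098 + 0.3246 + 0.02205 + 0.026 = 9.0074 m²·K/W
Q = A·ΔT/R = 149.3 × 44.34 / 9.0074 = 734.95 W

735.0 W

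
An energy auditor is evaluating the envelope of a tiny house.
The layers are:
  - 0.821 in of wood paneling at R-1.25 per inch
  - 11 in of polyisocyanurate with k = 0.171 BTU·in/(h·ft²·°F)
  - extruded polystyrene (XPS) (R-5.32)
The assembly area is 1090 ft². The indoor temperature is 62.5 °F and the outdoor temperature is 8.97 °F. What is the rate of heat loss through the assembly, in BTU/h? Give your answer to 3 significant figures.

0.821 × 1.25 = 1.026
11/0.171 = 64.33
R_total = 1.026 + 64.33 + 5.32 = 70.67 ft²·°F·h/BTU
Q = A·ΔT/R = 1090 × (62.5 − 8.97) / 70.67 = 825.6 BTU/h

826 BTU/h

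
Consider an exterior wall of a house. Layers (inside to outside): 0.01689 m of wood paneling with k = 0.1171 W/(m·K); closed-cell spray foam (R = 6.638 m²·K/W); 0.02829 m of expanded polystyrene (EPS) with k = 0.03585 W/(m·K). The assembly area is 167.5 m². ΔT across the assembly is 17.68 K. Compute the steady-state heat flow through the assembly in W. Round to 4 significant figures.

391.1 W

0.01689/0.1171 = 0.14424
0.02829/0.03585 = 0.78912
R_total = 0.14424 + 6.638 + 0.78912 = 7.5714 m²·K/W
Q = A·ΔT/R = 167.5 × 17.68 / 7.5714 = 391.13 W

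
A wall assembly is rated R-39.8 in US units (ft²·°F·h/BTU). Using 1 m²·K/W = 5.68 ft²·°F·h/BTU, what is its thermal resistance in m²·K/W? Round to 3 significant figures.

7.01 m²·K/W

R_SI = 39.8/5.68 = 7.007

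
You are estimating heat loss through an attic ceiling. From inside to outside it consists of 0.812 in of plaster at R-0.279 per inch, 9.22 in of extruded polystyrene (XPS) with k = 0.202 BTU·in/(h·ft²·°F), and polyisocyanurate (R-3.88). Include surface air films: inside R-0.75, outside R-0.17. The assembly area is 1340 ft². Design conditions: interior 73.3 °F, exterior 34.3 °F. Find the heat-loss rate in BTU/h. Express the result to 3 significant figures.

0.812 × 0.279 = 0.2265
9.22/0.202 = 45.64
R_total = 0.75 + 0.2265 + 45.64 + 3.88 + 0.17 = 50.67 ft²·°F·h/BTU
Q = A·ΔT/R = 1340 × (73.3 − 34.3) / 50.67 = 1031 BTU/h

1030 BTU/h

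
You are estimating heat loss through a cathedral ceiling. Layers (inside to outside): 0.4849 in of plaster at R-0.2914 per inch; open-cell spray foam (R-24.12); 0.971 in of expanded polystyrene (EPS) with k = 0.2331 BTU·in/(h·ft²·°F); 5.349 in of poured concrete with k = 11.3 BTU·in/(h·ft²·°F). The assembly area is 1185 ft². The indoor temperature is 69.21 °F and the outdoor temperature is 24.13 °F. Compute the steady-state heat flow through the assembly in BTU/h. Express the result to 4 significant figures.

0.4849 × 0.2914 = 0.1413
0.971/0.2331 = 4.1656
5.349/11.3 = 0.47336
R_total = 0.1413 + 24.12 + 4.1656 + 0.47336 = 28.9 ft²·°F·h/BTU
Q = A·ΔT/R = 1185 × (69.21 − 24.13) / 28.9 = 1848.4 BTU/h

1848 BTU/h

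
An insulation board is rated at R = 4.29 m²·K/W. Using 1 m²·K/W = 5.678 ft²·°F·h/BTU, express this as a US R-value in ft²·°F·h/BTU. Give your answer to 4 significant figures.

24.36 ft²·°F·h/BTU

R_US = 4.29 × 5.678 = 24.359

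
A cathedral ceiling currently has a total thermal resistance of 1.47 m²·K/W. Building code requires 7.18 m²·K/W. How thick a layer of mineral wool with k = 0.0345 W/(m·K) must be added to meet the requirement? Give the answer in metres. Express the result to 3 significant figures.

0.197 m

ΔR = 7.18 − 1.47 = 5.71 m²·K/W
L = ΔR × k = 5.71 × 0.0345 = 0.197 m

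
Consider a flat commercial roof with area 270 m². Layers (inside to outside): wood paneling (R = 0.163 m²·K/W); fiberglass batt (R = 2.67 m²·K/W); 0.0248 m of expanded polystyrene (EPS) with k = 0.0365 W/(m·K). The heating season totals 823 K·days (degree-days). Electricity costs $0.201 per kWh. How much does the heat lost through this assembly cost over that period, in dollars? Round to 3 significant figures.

0.0248/0.0365 = 0.6795
R_total = 0.163 + 2.67 + 0.6795 = 3.512 m²·K/W
E = A × HDD × 24 / R / 1000 = 270 × 823 × 24 / 3.512 / 1000 = 1518 kWh
Cost = 1518 × 0.201 = $305.2

305 dollars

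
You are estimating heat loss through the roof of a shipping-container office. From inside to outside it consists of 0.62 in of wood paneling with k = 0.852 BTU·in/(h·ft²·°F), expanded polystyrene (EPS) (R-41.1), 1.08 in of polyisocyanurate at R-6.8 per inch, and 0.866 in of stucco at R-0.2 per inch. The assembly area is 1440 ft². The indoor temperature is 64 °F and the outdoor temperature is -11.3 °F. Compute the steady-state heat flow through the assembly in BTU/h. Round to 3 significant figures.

2200 BTU/h

0.62/0.852 = 0.7277
1.08 × 6.8 = 7.344
0.866 × 0.2 = 0.1732
R_total = 0.7277 + 41.1 + 7.344 + 0.1732 = 49.34 ft²·°F·h/BTU
Q = A·ΔT/R = 1440 × (64 − (-11.3)) / 49.34 = 2197 BTU/h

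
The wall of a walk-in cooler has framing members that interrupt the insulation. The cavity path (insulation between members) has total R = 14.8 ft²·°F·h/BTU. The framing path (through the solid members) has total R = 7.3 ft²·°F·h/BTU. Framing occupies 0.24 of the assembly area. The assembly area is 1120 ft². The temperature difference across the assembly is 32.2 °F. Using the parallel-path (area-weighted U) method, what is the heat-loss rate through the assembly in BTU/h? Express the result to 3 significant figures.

U_eff = 0.76/14.8 + 0.24/7.3 = 0.05135 + 0.03288 = 0.08423
R_eff = 1/U_eff = 11.87 ft²·°F·h/BTU
Q = 1120 × 32.2 / 11.87 = 3038 BTU/h

3040 BTU/h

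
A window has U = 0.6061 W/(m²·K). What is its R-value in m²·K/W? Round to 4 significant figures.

1.650 m²·K/W

R = 1/U = 1/0.6061 = 1.6499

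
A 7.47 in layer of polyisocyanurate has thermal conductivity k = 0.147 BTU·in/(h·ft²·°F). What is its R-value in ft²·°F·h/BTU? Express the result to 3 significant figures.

50.8 ft²·°F·h/BTU

R = L/k = 7.47/0.147 = 50.82 ft²·°F·h/BTU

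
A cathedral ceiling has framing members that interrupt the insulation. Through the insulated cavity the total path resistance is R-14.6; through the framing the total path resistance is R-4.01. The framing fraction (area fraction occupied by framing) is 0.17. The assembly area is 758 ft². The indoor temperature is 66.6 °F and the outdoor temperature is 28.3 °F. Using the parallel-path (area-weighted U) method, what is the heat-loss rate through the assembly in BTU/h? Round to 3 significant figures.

2880 BTU/h

U_eff = 0.83/14.6 + 0.17/4.01 = 0.05685 + 0.04239 = 0.09924
R_eff = 1/U_eff = 10.08 ft²·°F·h/BTU
Q = 758 × (66.6 − 28.3) / 10.08 = 2881 BTU/h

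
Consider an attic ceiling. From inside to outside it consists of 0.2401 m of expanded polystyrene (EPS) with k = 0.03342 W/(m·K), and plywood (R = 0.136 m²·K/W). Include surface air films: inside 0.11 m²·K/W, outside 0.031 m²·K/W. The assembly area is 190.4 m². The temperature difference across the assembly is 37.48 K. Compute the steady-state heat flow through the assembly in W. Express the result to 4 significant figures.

956.4 W

0.2401/0.03342 = 7.1843
R_total = 0.11 + 7.1843 + 0.136 + 0.031 = 7.4613 m²·K/W
Q = A·ΔT/R = 190.4 × 37.48 / 7.4613 = 956.42 W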